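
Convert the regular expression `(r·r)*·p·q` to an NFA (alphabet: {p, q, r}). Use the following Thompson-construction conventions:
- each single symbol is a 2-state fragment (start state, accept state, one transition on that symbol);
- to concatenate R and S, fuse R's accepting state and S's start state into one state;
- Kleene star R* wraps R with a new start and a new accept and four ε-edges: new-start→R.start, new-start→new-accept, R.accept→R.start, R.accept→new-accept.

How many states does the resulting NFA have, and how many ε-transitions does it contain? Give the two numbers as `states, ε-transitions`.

Recursing over subexpressions:
Each of the 4 symbol leaves contributes 2 states and 0 ε-transitions.
  r·r — 3 states, 0 ε-transitions
  (r·r)* — 5 states, 4 ε-transitions
  (r·r)*·p·q — 7 states, 4 ε-transitions

7, 4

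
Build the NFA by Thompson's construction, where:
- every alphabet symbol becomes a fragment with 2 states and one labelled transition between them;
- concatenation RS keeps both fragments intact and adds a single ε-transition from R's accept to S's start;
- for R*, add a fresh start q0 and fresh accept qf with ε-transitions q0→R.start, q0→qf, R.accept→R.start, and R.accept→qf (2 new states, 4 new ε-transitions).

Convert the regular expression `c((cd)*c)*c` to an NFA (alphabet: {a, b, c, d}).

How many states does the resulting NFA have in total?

14

By structural recursion:
Each of the 5 symbol leaves contributes a 2-state fragment.
  cd — 4 states
  (cd)* — 6 states
  (cd)*c — 8 states
  ((cd)*c)* — 10 states
  c((cd)*c)*c — 14 states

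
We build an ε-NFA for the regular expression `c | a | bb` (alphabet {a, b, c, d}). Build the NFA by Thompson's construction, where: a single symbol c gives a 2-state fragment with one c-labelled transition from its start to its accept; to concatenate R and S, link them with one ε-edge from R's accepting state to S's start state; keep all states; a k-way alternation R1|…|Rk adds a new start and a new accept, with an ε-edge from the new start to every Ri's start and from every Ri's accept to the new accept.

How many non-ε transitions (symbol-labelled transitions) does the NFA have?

4

Building bottom-up:
Each of the 4 symbol leaves contributes exactly 1 symbol transition.
  bb — 2 symbol transitions
  c | a | bb — 4 symbol transitions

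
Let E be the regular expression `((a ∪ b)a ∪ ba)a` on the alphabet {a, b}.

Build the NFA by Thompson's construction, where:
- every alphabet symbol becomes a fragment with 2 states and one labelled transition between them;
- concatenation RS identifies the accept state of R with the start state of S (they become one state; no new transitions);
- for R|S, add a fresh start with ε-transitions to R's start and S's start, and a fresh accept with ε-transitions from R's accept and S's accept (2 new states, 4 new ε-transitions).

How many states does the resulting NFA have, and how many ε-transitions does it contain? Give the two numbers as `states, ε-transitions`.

13, 8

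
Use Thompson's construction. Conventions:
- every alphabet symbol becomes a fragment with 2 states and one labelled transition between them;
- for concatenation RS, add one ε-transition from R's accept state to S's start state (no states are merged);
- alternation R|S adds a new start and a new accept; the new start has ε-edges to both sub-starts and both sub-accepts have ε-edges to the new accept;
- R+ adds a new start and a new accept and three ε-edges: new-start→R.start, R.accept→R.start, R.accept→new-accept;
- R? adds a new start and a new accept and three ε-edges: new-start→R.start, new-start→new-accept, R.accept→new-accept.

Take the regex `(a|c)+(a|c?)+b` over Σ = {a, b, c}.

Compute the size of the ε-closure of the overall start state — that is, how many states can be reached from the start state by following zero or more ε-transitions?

Let C(F) = |ε-closure(F.start)| within fragment F, and note whether F accepts ε. Symbol fragments have C = 1 and do not accept ε. Then:
  a|c : |closure| = 1 + 1 + 1 = 3 (the new accept is not ε-reachable since no branch accepts ε)
  (a|c)+ : |closure| = 1 + 3 = 4 (the body doesn't accept ε, so the new accept is not reached)
  c? : |closure| = 1 (new start) + 1 (body) + 1 (new accept, via ε) = 3
  a|c? : |closure| = 1 (new start) + (1 + 3) + 1 (new accept, since some branch ε-reaches its own accept) = 6
  (a|c?)+ : |closure| = 1 + 6 + 1 (new accept, reached because the body accepts ε) = 8
  (a|c)+(a|c?)+b : |closure| equals the left operand's closure size = 4 (its accept is not ε-reachable, so the closure stops there)

4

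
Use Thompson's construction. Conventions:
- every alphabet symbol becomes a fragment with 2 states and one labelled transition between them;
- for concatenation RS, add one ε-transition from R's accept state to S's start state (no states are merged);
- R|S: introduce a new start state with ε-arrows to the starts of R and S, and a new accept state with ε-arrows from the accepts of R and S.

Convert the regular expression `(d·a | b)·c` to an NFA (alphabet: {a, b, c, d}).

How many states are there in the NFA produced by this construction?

10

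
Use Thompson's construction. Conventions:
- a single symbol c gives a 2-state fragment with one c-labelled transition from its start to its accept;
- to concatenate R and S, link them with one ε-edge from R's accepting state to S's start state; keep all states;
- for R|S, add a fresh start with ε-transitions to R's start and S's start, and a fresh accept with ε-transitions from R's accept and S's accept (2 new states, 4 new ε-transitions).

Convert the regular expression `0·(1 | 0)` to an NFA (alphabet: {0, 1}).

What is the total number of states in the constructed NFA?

8

By structural recursion:
Each of the 3 symbol leaves contributes a 2-state fragment.
  1 | 0 → 6 states
  0·(1 | 0) → 8 states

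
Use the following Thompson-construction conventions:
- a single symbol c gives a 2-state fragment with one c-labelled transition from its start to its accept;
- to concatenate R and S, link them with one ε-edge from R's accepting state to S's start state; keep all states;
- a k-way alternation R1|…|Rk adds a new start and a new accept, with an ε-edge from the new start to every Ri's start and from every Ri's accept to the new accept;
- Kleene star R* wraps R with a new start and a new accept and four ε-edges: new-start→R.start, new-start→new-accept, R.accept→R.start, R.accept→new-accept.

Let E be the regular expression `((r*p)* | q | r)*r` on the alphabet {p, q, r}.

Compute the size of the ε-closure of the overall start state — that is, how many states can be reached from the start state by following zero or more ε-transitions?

13

Let C(F) = |ε-closure(F.start)| within fragment F, and note whether F accepts ε. Symbol fragments have C = 1 and do not accept ε. Then:
  r* : the star's fresh start ε-reaches both the body's start and the fresh accept: C = 2 + 1 = 3
  r*p : the left operand accepts ε, so the closure extends into the next operand (via the concat ε-link); C = 3 + 1 = 4
  (r*p)* : new start has ε-edges to the inner start and to the new accept, so C = 2 + 4 = 6
  (r*p)* | q | r : C = 1 (new start) + (6 + 1 + 1) + 1 (new accept, since some branch ε-reaches its own accept) = 10
  ((r*p)* | q | r)* : new start has ε-edges to the inner start and to the new accept, so C = 2 + 10 = 12
  ((r*p)* | q | r)*r : the left operand accepts ε, so the closure extends into the next operand (via the concat ε-link); C = 12 + 1 = 13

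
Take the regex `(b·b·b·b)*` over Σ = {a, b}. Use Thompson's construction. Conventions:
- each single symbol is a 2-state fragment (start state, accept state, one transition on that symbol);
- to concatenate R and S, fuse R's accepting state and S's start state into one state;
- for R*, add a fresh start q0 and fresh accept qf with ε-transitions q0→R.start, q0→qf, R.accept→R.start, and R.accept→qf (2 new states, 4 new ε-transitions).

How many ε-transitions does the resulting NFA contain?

4

Building bottom-up:
Each of the 4 symbol leaves contributes 0 ε-transitions.
  b·b·b·b — 0 ε-transitions
  (b·b·b·b)* — 4 ε-transitions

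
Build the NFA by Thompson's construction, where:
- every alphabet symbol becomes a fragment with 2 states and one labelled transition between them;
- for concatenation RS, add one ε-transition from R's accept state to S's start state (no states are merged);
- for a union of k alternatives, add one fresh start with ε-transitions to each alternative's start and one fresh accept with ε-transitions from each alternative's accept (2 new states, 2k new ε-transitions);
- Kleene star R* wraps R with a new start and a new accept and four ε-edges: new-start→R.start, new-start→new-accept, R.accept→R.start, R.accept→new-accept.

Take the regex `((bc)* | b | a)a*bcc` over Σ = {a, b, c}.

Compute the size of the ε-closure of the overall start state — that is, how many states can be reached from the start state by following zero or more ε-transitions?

11

Work bottom-up. For each fragment F, track |ε-closure(F.start)| and whether F's accept lies in that closure (i.e. whether F accepts ε). A single-symbol fragment has closure size 1 and does not accept ε.
  bc — |closure| equals the left operand's closure size = 1 (its accept is not ε-reachable, so the closure stops there)
  (bc)* — the star's fresh start ε-reaches both the body's start and the fresh accept: |closure| = 2 + 1 = 3
  (bc)* | b | a — |closure| = 1 (new start) + (3 + 1 + 1) + 1 (new accept, since some branch ε-reaches its own accept) = 7
  a* — new start has ε-edges to the inner start and to the new accept, so |closure| = 2 + 1 = 3
  ((bc)* | b | a)a*bcc — |closure| = 7 + 3 + 1 = 11 (closure spills across the concat boundary because the left factor accepts ε)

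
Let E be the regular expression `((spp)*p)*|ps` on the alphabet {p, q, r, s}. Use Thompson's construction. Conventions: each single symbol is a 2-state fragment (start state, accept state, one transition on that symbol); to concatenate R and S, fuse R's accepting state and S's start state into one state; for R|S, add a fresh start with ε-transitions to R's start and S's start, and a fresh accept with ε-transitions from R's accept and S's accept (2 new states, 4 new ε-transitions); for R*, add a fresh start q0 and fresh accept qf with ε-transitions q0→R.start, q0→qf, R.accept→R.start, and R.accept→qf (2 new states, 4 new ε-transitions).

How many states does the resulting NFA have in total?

Recursing over subexpressions:
Each of the 6 symbol leaves contributes a 2-state fragment.
  spp = 4 states
  (spp)* = 6 states
  (spp)*p = 7 states
  ((spp)*p)* = 9 states
  ps = 3 states
  ((spp)*p)*|ps = 14 states

14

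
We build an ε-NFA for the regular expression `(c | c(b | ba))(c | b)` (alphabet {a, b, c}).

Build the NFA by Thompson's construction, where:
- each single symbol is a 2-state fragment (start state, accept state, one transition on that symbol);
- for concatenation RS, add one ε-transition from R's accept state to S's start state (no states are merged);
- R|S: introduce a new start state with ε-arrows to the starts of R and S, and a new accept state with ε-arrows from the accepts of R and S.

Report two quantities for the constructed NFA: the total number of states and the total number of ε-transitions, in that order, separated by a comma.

Building bottom-up:
Each of the 7 symbol leaves contributes 2 states and 0 ε-transitions.
  ba — 4 states, 1 ε-transition
  b | ba — 8 states, 5 ε-transitions
  c(b | ba) — 10 states, 6 ε-transitions
  c | c(b | ba) — 14 states, 10 ε-transitions
  c | b — 6 states, 4 ε-transitions
  (c | c(b | ba))(c | b) — 20 states, 15 ε-transitions

20, 15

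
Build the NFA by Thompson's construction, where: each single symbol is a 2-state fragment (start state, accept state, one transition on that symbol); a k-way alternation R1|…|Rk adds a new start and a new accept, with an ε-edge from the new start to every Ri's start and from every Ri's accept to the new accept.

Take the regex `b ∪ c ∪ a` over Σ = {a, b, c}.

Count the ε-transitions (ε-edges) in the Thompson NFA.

6

Per subexpression:
Each of the 3 symbol leaves contributes 0 ε-transitions.
  b ∪ c ∪ a → 6 ε-transitions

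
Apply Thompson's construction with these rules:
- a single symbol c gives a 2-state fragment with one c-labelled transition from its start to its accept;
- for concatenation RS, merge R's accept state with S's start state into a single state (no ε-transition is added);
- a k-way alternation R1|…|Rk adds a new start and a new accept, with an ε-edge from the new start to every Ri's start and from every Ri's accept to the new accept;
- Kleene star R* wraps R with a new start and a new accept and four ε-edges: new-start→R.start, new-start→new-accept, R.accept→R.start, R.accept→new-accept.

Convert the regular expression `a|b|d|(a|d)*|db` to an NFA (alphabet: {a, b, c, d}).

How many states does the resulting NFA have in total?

19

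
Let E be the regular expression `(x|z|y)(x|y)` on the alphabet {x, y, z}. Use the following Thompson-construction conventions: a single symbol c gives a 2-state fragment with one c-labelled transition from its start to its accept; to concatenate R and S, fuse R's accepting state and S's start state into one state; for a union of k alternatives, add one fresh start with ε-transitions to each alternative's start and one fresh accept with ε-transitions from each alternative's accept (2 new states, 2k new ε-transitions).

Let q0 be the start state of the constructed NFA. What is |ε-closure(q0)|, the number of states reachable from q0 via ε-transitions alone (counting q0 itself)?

Work bottom-up. For each fragment F, track |ε-closure(F.start)| and whether F's accept lies in that closure (i.e. whether F accepts ε). A single-symbol fragment has closure size 1 and does not accept ε.
  x|z|y → new start ε-reaches every alternative's start; none of them accept ε, so the new accept is not reached: |closure| = 1 + 1 + 1 + 1 = 4
  x|y → |closure| = 1 + 1 + 1 = 3 (the new accept is not ε-reachable since no branch accepts ε)
  (x|z|y)(x|y) → same as the first factor's closure: |closure| = 4

4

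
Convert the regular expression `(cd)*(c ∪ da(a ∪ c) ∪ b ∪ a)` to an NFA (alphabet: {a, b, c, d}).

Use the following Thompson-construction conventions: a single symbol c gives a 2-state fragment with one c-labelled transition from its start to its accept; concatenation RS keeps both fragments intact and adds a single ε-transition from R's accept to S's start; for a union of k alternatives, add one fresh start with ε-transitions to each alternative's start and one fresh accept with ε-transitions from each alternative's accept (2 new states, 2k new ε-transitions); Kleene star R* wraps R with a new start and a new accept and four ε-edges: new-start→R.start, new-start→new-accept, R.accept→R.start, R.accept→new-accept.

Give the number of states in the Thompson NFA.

Building bottom-up:
Each of the 9 symbol leaves contributes a 2-state fragment.
  cd = 4 states
  (cd)* = 6 states
  a ∪ c = 6 states
  da(a ∪ c) = 10 states
  c ∪ da(a ∪ c) ∪ b ∪ a = 18 states
  (cd)*(c ∪ da(a ∪ c) ∪ b ∪ a) = 24 states

24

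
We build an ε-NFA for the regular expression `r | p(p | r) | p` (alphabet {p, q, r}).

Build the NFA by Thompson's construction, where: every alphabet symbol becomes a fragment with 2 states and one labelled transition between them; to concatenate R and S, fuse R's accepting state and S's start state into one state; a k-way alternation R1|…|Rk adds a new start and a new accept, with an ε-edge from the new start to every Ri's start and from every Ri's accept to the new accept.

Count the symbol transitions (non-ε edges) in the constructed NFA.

Per subexpression:
Each of the 5 symbol leaves contributes exactly 1 symbol transition.
  p | r = 2 symbol transitions
  p(p | r) = 3 symbol transitions
  r | p(p | r) | p = 5 symbol transitions

5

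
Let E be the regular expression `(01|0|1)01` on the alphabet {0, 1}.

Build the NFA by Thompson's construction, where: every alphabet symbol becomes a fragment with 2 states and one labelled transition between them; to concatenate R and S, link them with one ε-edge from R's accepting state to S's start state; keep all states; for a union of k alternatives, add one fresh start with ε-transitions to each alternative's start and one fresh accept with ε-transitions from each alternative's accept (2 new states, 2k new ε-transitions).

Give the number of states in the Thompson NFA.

14

By structural recursion:
Each of the 6 symbol leaves contributes a 2-state fragment.
  01 → 4 states
  01|0|1 → 10 states
  (01|0|1)01 → 14 states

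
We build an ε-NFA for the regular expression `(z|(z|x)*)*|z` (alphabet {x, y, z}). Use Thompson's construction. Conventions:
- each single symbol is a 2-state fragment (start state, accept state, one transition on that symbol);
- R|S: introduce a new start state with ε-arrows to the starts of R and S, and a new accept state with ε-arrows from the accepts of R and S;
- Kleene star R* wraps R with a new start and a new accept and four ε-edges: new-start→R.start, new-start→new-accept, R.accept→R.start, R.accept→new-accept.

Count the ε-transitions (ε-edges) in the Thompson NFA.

20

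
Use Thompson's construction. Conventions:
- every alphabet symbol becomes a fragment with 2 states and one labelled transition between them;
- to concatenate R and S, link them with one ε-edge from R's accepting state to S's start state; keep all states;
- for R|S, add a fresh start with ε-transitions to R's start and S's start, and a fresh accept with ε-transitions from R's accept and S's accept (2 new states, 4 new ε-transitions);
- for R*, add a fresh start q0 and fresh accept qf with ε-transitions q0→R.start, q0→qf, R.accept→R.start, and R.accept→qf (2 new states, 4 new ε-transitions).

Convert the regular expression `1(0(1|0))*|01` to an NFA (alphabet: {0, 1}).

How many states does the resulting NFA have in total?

18

Per subexpression:
Each of the 6 symbol leaves contributes a 2-state fragment.
  1|0 : 6 states
  0(1|0) : 8 states
  (0(1|0))* : 10 states
  1(0(1|0))* : 12 states
  01 : 4 states
  1(0(1|0))*|01 : 18 states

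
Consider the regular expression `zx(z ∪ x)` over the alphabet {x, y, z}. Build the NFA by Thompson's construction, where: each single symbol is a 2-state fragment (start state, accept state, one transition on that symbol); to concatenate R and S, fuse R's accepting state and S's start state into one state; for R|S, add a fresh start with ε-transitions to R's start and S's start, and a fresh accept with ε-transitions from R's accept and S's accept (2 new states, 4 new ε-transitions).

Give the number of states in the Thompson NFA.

By structural recursion:
Each of the 4 symbol leaves contributes a 2-state fragment.
  z ∪ x : 6 states
  zx(z ∪ x) : 8 states

8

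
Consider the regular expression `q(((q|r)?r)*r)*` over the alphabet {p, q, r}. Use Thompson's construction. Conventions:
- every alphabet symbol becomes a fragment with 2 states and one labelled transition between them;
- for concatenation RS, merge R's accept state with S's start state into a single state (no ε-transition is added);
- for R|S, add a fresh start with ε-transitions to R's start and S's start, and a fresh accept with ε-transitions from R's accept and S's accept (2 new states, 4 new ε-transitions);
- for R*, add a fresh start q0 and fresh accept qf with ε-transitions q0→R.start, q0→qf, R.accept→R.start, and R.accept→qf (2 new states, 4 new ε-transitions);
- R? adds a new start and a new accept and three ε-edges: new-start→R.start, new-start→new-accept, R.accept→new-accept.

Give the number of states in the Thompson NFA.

15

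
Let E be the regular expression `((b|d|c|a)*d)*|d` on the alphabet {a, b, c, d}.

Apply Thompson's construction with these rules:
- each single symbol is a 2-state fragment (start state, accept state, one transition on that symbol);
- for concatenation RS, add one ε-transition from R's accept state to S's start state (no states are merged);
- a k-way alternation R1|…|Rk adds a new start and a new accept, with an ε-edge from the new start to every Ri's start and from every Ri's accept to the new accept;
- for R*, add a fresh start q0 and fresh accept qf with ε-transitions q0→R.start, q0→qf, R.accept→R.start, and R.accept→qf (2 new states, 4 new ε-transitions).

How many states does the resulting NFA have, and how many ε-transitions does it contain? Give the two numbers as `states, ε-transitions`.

20, 21

Bottom-up over the parse tree:
Each of the 6 symbol leaves contributes 2 states and 0 ε-transitions.
  b|d|c|a — 10 states, 8 ε-transitions
  (b|d|c|a)* — 12 states, 12 ε-transitions
  (b|d|c|a)*d — 14 states, 13 ε-transitions
  ((b|d|c|a)*d)* — 16 states, 17 ε-transitions
  ((b|d|c|a)*d)*|d — 20 states, 21 ε-transitions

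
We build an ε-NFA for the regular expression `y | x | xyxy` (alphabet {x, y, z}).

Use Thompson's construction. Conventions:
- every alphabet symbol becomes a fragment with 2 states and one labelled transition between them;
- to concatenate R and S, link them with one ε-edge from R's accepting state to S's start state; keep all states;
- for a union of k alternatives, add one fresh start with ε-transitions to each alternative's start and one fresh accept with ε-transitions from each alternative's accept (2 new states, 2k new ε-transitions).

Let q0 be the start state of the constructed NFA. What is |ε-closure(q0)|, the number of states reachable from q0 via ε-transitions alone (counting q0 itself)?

Work bottom-up. For each fragment F, track |ε-closure(F.start)| and whether F's accept lies in that closure (i.e. whether F accepts ε). A single-symbol fragment has closure size 1 and does not accept ε.
  xyxy — same as the first factor's closure: |ε-closure| = 1
  y | x | xyxy — new start ε-reaches every alternative's start; none of them accept ε, so the new accept is not reached: |ε-closure| = 1 + 1 + 1 + 1 = 4

4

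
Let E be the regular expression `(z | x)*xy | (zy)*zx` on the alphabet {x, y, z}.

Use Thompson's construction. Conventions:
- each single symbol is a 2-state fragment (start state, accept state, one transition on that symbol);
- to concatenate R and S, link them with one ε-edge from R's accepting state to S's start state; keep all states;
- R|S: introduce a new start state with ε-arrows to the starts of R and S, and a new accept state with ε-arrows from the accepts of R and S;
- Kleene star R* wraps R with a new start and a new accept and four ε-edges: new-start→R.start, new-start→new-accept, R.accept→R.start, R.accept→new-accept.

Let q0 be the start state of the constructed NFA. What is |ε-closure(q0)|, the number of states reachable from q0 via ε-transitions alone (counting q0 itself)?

11

Work bottom-up. For each fragment F, track |ε-closure(F.start)| and whether F's accept lies in that closure (i.e. whether F accepts ε). A single-symbol fragment has closure size 1 and does not accept ε.
  z | x — C = 1 + 1 + 1 = 3 (the new accept is not ε-reachable since no branch accepts ε)
  (z | x)* — the star's fresh start ε-reaches both the body's start and the fresh accept: C = 2 + 3 = 5
  (z | x)*xy — C = 5 + 1 = 6 (closure spills across the concat boundary because the left factor accepts ε)
  zy — same as the first factor's closure: C = 1
  (zy)* — new start has ε-edges to the inner start and to the new accept, so C = 2 + 1 = 3
  (zy)*zx — C = 3 + 1 = 4 (closure spills across the concat boundary because the left factor accepts ε)
  (z | x)*xy | (zy)*zx — new start ε-reaches every alternative's start; none of them accept ε, so the new accept is not reached: C = 1 + 6 + 4 = 11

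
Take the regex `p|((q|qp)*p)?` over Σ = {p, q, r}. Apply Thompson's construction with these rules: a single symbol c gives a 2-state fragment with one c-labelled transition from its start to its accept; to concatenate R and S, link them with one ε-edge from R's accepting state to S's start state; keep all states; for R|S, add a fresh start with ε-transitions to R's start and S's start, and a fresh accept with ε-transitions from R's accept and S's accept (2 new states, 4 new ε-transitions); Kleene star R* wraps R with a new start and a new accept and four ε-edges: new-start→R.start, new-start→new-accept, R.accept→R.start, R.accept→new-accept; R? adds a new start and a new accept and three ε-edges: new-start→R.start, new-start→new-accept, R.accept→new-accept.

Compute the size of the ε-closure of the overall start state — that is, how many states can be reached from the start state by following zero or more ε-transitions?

Work bottom-up. For each fragment F, track |ε-closure(F.start)| and whether F's accept lies in that closure (i.e. whether F accepts ε). A single-symbol fragment has closure size 1 and does not accept ε.
  qp — same as the first factor's closure: |closure| = 1
  q|qp — |closure| = 1 + 1 + 1 = 3 (the new accept is not ε-reachable since no branch accepts ε)
  (q|qp)* — new start has ε-edges to the inner start and to the new accept, so |closure| = 2 + 3 = 5
  (q|qp)*p — |closure| = 5 + 1 = 6 (closure spills across the concat boundary because the left factor accepts ε)
  ((q|qp)*p)? — |closure| = 1 (new start) + 6 (body) + 1 (new accept, via ε) = 8
  p|((q|qp)*p)? — new start ε-reaches every alternative's start; at least one alternative accepts ε, so the union's new accept is reached too: |closure| = 1 + 1 + 8 + 1 = 11

11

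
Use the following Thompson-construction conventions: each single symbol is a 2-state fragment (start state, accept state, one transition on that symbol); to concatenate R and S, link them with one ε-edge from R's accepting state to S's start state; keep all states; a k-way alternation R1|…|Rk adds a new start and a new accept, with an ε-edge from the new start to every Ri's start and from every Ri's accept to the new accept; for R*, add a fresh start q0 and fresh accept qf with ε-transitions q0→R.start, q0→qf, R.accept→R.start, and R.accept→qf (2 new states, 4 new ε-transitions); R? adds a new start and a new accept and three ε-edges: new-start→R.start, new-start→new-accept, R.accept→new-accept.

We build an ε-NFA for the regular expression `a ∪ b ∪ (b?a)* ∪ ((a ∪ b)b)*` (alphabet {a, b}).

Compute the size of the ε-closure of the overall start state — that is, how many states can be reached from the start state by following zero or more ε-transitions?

Work bottom-up. For each fragment F, track |ε-closure(F.start)| and whether F's accept lies in that closure (i.e. whether F accepts ε). A single-symbol fragment has closure size 1 and does not accept ε.
  b? — new start has ε-edges to the inner start and to the new accept, so C = 2 + 1 = 3
  b?a — the left operand accepts ε, so the closure extends into the next operand (via the concat ε-link); C = 3 + 1 = 4
  (b?a)* — new start has ε-edges to the inner start and to the new accept, so C = 2 + 4 = 6
  a ∪ b — C = 1 + 1 + 1 = 3 (the new accept is not ε-reachable since no branch accepts ε)
  (a ∪ b)b — C equals the left operand's closure size = 3 (its accept is not ε-reachable, so the closure stops there)
  ((a ∪ b)b)* — new start has ε-edges to the inner start and to the new accept, so C = 2 + 3 = 5
  a ∪ b ∪ (b?a)* ∪ ((a ∪ b)b)* — new start ε-reaches every alternative's start; at least one alternative accepts ε, so the union's new accept is reached too: C = 1 + 1 + 1 + 6 + 5 + 1 = 15

15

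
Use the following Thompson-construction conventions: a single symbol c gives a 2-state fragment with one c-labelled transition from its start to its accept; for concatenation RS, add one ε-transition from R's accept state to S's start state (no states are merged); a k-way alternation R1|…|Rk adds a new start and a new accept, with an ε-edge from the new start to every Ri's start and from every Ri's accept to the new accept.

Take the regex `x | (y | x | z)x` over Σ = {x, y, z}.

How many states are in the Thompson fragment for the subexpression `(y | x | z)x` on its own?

10

Fragment for `(y | x | z)x`:
Each of the 4 symbol leaves contributes a 2-state fragment.
  y | x | z — 8 states
  (y | x | z)x — 10 states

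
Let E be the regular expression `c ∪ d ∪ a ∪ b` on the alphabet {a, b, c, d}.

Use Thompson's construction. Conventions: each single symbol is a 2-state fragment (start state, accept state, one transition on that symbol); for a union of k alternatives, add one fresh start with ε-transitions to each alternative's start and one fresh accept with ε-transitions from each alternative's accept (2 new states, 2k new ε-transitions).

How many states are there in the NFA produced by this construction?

10

Per subexpression:
Each of the 4 symbol leaves contributes a 2-state fragment.
  c ∪ d ∪ a ∪ b → 10 states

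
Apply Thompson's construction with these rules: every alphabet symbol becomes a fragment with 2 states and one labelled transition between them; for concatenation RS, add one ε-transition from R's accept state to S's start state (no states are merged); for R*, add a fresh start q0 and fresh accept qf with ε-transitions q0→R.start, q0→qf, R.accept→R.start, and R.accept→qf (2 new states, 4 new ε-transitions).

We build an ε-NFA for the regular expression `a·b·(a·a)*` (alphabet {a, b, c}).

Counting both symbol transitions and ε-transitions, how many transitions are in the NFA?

Per subexpression:
Each of the 4 symbol leaves contributes 1 transition (1 symbol, 0 ε).
  a·a → 3 transitions (2 symbol, 1 ε)
  (a·a)* → 7 transitions (2 symbol, 5 ε)
  a·b·(a·a)* → 11 transitions (4 symbol, 7 ε)

11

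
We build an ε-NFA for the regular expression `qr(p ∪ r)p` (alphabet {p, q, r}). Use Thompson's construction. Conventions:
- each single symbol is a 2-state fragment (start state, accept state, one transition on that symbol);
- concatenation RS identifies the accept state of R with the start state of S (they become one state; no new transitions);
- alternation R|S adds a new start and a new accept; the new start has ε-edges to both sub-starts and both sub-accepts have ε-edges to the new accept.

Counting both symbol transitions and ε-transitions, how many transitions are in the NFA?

9

Per subexpression:
Each of the 5 symbol leaves contributes 1 transition (1 symbol, 0 ε).
  p ∪ r = 6 transitions (2 symbol, 4 ε)
  qr(p ∪ r)p = 9 transitions (5 symbol, 4 ε)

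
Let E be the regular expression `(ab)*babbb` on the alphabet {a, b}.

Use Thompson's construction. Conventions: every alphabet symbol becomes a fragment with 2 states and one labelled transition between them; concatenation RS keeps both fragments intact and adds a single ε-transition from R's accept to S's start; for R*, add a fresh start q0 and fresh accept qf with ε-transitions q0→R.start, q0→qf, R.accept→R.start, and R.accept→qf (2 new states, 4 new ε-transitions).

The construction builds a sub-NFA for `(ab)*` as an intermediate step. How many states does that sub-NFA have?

6

Fragment for `(ab)*`:
Each of the 2 symbol leaves contributes a 2-state fragment.
  ab — 4 states
  (ab)* — 6 states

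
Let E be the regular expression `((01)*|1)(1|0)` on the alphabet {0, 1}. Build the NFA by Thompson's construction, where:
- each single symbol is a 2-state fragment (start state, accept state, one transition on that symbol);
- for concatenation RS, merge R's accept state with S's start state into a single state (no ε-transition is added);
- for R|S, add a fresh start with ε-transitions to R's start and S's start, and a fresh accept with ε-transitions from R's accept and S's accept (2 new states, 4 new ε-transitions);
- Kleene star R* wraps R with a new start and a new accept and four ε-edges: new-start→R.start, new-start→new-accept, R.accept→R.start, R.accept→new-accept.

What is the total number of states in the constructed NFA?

14

By structural recursion:
Each of the 5 symbol leaves contributes a 2-state fragment.
  01 — 3 states
  (01)* — 5 states
  (01)*|1 — 9 states
  1|0 — 6 states
  ((01)*|1)(1|0) — 14 states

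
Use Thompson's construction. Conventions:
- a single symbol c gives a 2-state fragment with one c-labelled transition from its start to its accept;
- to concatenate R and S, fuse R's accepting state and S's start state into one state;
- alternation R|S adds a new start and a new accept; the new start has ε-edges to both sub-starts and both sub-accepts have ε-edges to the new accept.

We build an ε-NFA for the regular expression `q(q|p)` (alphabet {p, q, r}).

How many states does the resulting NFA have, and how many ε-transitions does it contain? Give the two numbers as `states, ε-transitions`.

Recursing over subexpressions:
Each of the 3 symbol leaves contributes 2 states and 0 ε-transitions.
  q|p = 6 states, 4 ε-transitions
  q(q|p) = 7 states, 4 ε-transitions

7, 4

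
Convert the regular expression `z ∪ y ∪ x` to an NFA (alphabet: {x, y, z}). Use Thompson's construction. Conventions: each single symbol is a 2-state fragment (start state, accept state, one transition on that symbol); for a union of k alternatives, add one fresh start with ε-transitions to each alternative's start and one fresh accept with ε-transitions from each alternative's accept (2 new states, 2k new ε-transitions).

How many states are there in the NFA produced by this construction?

8

Building bottom-up:
Each of the 3 symbol leaves contributes a 2-state fragment.
  z ∪ y ∪ x → 8 states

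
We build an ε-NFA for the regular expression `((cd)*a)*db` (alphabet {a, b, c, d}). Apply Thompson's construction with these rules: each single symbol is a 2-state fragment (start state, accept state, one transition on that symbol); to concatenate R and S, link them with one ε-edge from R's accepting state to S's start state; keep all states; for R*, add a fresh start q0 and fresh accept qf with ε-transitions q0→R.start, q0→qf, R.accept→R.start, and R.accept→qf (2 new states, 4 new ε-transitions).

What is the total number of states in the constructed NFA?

14

Bottom-up over the parse tree:
Each of the 5 symbol leaves contributes a 2-state fragment.
  cd = 4 states
  (cd)* = 6 states
  (cd)*a = 8 states
  ((cd)*a)* = 10 states
  ((cd)*a)*db = 14 states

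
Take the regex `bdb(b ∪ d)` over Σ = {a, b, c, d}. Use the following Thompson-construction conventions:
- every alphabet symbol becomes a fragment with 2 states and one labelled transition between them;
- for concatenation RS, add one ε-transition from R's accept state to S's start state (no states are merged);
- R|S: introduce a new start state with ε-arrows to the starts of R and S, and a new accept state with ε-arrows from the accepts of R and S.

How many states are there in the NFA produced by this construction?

12

Per subexpression:
Each of the 5 symbol leaves contributes a 2-state fragment.
  b ∪ d = 6 states
  bdb(b ∪ d) = 12 states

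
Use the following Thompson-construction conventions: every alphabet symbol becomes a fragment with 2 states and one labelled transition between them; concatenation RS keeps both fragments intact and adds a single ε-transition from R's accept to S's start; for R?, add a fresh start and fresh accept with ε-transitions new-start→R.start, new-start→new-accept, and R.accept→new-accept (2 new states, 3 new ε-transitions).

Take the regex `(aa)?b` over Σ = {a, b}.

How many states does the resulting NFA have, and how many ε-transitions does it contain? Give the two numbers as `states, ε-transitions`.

Bottom-up over the parse tree:
Each of the 3 symbol leaves contributes 2 states and 0 ε-transitions.
  aa = 4 states, 1 ε-transition
  (aa)? = 6 states, 4 ε-transitions
  (aa)?b = 8 states, 5 ε-transitions

8, 5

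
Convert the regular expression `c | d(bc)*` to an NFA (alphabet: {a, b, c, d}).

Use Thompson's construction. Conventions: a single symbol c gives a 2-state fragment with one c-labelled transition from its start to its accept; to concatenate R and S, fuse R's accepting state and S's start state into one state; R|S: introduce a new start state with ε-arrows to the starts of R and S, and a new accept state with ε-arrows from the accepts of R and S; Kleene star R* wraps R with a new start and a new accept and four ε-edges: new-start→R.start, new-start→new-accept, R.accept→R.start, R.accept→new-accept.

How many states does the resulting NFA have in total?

Bottom-up over the parse tree:
Each of the 4 symbol leaves contributes a 2-state fragment.
  bc = 3 states
  (bc)* = 5 states
  d(bc)* = 6 states
  c | d(bc)* = 10 states

10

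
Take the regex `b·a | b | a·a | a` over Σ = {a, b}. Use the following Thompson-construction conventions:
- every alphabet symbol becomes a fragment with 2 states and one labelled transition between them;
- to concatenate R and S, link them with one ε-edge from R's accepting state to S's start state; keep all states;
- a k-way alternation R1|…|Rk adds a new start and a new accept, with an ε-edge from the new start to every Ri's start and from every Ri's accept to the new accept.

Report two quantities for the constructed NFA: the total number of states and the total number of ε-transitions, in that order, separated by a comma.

Recursing over subexpressions:
Each of the 6 symbol leaves contributes 2 states and 0 ε-transitions.
  b·a = 4 states, 1 ε-transition
  a·a = 4 states, 1 ε-transition
  b·a | b | a·a | a = 14 states, 10 ε-transitions

14, 10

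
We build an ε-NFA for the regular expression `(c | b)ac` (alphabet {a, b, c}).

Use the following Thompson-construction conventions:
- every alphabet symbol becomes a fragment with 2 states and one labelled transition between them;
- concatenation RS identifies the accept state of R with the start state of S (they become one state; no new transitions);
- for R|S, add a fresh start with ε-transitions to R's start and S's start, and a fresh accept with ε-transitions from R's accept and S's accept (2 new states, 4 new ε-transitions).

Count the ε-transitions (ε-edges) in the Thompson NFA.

4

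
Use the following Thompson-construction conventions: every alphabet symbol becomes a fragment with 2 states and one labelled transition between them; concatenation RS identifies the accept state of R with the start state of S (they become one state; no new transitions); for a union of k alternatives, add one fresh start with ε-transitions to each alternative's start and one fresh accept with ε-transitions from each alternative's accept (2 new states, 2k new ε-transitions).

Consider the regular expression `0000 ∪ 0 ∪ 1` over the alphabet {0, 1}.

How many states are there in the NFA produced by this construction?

11

Recursing over subexpressions:
Each of the 6 symbol leaves contributes a 2-state fragment.
  0000 : 5 states
  0000 ∪ 0 ∪ 1 : 11 states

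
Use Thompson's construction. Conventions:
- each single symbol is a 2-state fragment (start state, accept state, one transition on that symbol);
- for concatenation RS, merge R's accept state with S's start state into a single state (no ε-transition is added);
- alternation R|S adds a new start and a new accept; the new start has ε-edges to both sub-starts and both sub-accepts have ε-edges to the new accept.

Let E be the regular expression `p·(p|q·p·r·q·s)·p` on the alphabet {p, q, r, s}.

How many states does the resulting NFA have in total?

12

By structural recursion:
Each of the 8 symbol leaves contributes a 2-state fragment.
  q·p·r·q·s = 6 states
  p|q·p·r·q·s = 10 states
  p·(p|q·p·r·q·s)·p = 12 states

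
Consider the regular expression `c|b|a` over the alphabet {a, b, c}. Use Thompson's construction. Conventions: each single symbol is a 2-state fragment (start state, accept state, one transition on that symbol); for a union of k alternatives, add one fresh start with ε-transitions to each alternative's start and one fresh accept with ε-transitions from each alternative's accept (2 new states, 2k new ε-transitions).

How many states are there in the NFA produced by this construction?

Per subexpression:
Each of the 3 symbol leaves contributes a 2-state fragment.
  c|b|a — 8 states

8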